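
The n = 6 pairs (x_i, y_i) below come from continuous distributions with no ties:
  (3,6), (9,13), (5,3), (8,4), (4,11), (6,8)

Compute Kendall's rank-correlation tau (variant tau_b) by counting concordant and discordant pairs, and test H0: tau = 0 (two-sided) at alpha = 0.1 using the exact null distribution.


Step 1: Enumerate the 15 unordered pairs (i,j) with i<j and classify each by sign(x_j-x_i) * sign(y_j-y_i).
  (1,2):dx=+6,dy=+7->C; (1,3):dx=+2,dy=-3->D; (1,4):dx=+5,dy=-2->D; (1,5):dx=+1,dy=+5->C
  (1,6):dx=+3,dy=+2->C; (2,3):dx=-4,dy=-10->C; (2,4):dx=-1,dy=-9->C; (2,5):dx=-5,dy=-2->C
  (2,6):dx=-3,dy=-5->C; (3,4):dx=+3,dy=+1->C; (3,5):dx=-1,dy=+8->D; (3,6):dx=+1,dy=+5->C
  (4,5):dx=-4,dy=+7->D; (4,6):dx=-2,dy=+4->D; (5,6):dx=+2,dy=-3->D
Step 2: C = 9, D = 6, total pairs = 15.
Step 3: tau = (C - D)/(n(n-1)/2) = (9 - 6)/15 = 0.200000.
Step 4: Exact two-sided p-value (enumerate n! = 720 permutations of y under H0): p = 0.719444.
Step 5: alpha = 0.1. fail to reject H0.

tau_b = 0.2000 (C=9, D=6), p = 0.719444, fail to reject H0.


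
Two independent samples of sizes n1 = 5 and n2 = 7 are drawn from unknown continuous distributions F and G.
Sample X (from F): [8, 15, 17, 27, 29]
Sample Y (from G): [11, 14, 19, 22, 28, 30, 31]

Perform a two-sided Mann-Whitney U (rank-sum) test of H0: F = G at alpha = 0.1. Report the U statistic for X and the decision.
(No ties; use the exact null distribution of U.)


Step 1: Combine and sort all 12 observations; assign midranks.
sorted (value, group): (8,X), (11,Y), (14,Y), (15,X), (17,X), (19,Y), (22,Y), (27,X), (28,Y), (29,X), (30,Y), (31,Y)
ranks: 8->1, 11->2, 14->3, 15->4, 17->5, 19->6, 22->7, 27->8, 28->9, 29->10, 30->11, 31->12
Step 2: Rank sum for X: R1 = 1 + 4 + 5 + 8 + 10 = 28.
Step 3: U_X = R1 - n1(n1+1)/2 = 28 - 5*6/2 = 28 - 15 = 13.
       U_Y = n1*n2 - U_X = 35 - 13 = 22.
Step 4: No ties, so the exact null distribution of U (based on enumerating the C(12,5) = 792 equally likely rank assignments) gives the two-sided p-value.
Step 5: p-value = 0.530303; compare to alpha = 0.1. fail to reject H0.

U_X = 13, p = 0.530303, fail to reject H0 at alpha = 0.1.


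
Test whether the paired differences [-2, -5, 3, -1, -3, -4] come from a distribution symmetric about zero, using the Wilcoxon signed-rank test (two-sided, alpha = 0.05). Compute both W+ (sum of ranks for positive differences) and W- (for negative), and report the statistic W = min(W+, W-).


Step 1: Drop any zero differences (none here) and take |d_i|.
|d| = [2, 5, 3, 1, 3, 4]
Step 2: Midrank |d_i| (ties get averaged ranks).
ranks: |2|->2, |5|->6, |3|->3.5, |1|->1, |3|->3.5, |4|->5
Step 3: Attach original signs; sum ranks with positive sign and with negative sign.
W+ = 3.5 = 3.5
W- = 2 + 6 + 1 + 3.5 + 5 = 17.5
(Check: W+ + W- = 21 should equal n(n+1)/2 = 21.)
Step 4: Test statistic W = min(W+, W-) = 3.5.
Step 5: Ties in |d|, so use the tie-corrected normal approximation.
        E[W] = n(n+1)/4 = 6*7/4 = 10.5.
        Tie groups: |d|=3 (t=2); sum(t^3 - t) = 6.
        Var[W] = n(n+1)(2n+1)/24 - sum(t^3-t)/48 = 546/24 - 6/48 = 22.625.
        z = (W - E[W]) / sqrt(Var[W]) = (3.5 - 10.5) / 4.7566 = -1.4716.
        Two-sided p = 2*Phi(z) = 0.141116.
Step 6: alpha = 0.05. fail to reject H0.

W+ = 3.5, W- = 17.5, W = min = 3.5, p = 0.141116, fail to reject H0.


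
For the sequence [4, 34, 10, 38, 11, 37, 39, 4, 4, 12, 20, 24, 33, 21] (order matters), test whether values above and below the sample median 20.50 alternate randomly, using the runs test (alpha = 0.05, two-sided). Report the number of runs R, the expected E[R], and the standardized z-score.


Step 1: Compute median = 20.50; label A = above, B = below.
Labels in order: BABABAABBBBAAA  (n_A = 7, n_B = 7)
Step 2: Count runs R = 8.
Step 3: Under H0 (random ordering), E[R] = 2*n_A*n_B/(n_A+n_B) + 1 = 2*7*7/14 + 1 = 8.0000.
        Var[R] = 2*n_A*n_B*(2*n_A*n_B - n_A - n_B) / ((n_A+n_B)^2 * (n_A+n_B-1)) = 8232/2548 = 3.2308.
        SD[R] = 1.7974.
Step 4: R = E[R], so z = 0 with no continuity correction.
Step 5: Two-sided p-value via normal approximation = 2*(1 - Phi(|z|)) = 1.000000.
Step 6: alpha = 0.05. fail to reject H0.

R = 8, z = 0.0000, p = 1.000000, fail to reject H0.


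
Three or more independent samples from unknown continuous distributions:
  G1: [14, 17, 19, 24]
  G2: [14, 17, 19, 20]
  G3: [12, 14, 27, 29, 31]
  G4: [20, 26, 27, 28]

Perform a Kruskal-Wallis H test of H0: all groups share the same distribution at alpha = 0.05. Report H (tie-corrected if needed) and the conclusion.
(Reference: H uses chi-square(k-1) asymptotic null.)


Step 1: Combine all N = 17 observations and assign midranks.
sorted (value, group, rank): (12,G3,1), (14,G1,3), (14,G2,3), (14,G3,3), (17,G1,5.5), (17,G2,5.5), (19,G1,7.5), (19,G2,7.5), (20,G2,9.5), (20,G4,9.5), (24,G1,11), (26,G4,12), (27,G3,13.5), (27,G4,13.5), (28,G4,15), (29,G3,16), (31,G3,17)
Step 2: Sum ranks within each group.
R_1 = 27 (n_1 = 4)
R_2 = 25.5 (n_2 = 4)
R_3 = 50.5 (n_3 = 5)
R_4 = 50 (n_4 = 4)
Step 3: H = 12/(N(N+1)) * sum(R_i^2/n_i) - 3(N+1)
     = 12/(17*18) * (27^2/4 + 25.5^2/4 + 50.5^2/5 + 50^2/4) - 3*18
     = 0.039216 * 1479.86 - 54
     = 4.033824.
Step 4: Ties present; correction factor C = 1 - 48/(17^3 - 17) = 0.990196. Corrected H = 4.033824 / 0.990196 = 4.073762.
Step 5: Under H0, H ~ chi^2(3); p-value = 0.253608.
Step 6: alpha = 0.05. fail to reject H0.

H = 4.0738, df = 3, p = 0.253608, fail to reject H0.


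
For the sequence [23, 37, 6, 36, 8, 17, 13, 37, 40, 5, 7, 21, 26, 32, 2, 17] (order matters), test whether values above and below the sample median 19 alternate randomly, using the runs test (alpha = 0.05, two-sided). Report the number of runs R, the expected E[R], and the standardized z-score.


Step 1: Compute median = 19; label A = above, B = below.
Labels in order: AABABBBAABBAAABB  (n_A = 8, n_B = 8)
Step 2: Count runs R = 8.
Step 3: Under H0 (random ordering), E[R] = 2*n_A*n_B/(n_A+n_B) + 1 = 2*8*8/16 + 1 = 9.0000.
        Var[R] = 2*n_A*n_B*(2*n_A*n_B - n_A - n_B) / ((n_A+n_B)^2 * (n_A+n_B-1)) = 14336/3840 = 3.7333.
        SD[R] = 1.9322.
Step 4: Continuity-corrected z = (R + 0.5 - E[R]) / SD[R] = (8 + 0.5 - 9.0000) / 1.9322 = -0.2588.
Step 5: Two-sided p-value via normal approximation = 2*(1 - Phi(|z|)) = 0.795809.
Step 6: alpha = 0.05. fail to reject H0.

R = 8, z = -0.2588, p = 0.795809, fail to reject H0.


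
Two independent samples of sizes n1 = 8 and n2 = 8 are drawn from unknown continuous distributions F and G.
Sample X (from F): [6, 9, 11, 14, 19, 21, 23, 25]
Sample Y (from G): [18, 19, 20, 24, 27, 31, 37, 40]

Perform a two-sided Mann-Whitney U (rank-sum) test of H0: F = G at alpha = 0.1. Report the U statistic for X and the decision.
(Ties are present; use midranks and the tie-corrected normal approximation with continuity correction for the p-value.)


Step 1: Combine and sort all 16 observations; assign midranks.
sorted (value, group): (6,X), (9,X), (11,X), (14,X), (18,Y), (19,X), (19,Y), (20,Y), (21,X), (23,X), (24,Y), (25,X), (27,Y), (31,Y), (37,Y), (40,Y)
ranks: 6->1, 9->2, 11->3, 14->4, 18->5, 19->6.5, 19->6.5, 20->8, 21->9, 23->10, 24->11, 25->12, 27->13, 31->14, 37->15, 40->16
Step 2: Rank sum for X: R1 = 1 + 2 + 3 + 4 + 6.5 + 9 + 10 + 12 = 47.5.
Step 3: U_X = R1 - n1(n1+1)/2 = 47.5 - 8*9/2 = 47.5 - 36 = 11.5.
       U_Y = n1*n2 - U_X = 64 - 11.5 = 52.5.
Step 4: Ties are present, so use the tie-corrected normal approximation (with continuity correction) for the p-value.
Step 5: p-value = 0.035556; compare to alpha = 0.1. reject H0.

U_X = 11.5, p = 0.035556, reject H0 at alpha = 0.1.


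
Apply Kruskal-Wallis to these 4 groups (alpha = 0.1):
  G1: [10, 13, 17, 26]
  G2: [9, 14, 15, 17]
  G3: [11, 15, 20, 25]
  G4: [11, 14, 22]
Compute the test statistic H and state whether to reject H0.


Step 1: Combine all N = 15 observations and assign midranks.
sorted (value, group, rank): (9,G2,1), (10,G1,2), (11,G3,3.5), (11,G4,3.5), (13,G1,5), (14,G2,6.5), (14,G4,6.5), (15,G2,8.5), (15,G3,8.5), (17,G1,10.5), (17,G2,10.5), (20,G3,12), (22,G4,13), (25,G3,14), (26,G1,15)
Step 2: Sum ranks within each group.
R_1 = 32.5 (n_1 = 4)
R_2 = 26.5 (n_2 = 4)
R_3 = 38 (n_3 = 4)
R_4 = 23 (n_4 = 3)
Step 3: H = 12/(N(N+1)) * sum(R_i^2/n_i) - 3(N+1)
     = 12/(15*16) * (32.5^2/4 + 26.5^2/4 + 38^2/4 + 23^2/3) - 3*16
     = 0.050000 * 976.958 - 48
     = 0.847917.
Step 4: Ties present; correction factor C = 1 - 24/(15^3 - 15) = 0.992857. Corrected H = 0.847917 / 0.992857 = 0.854017.
Step 5: Under H0, H ~ chi^2(3); p-value = 0.836508.
Step 6: alpha = 0.1. fail to reject H0.

H = 0.8540, df = 3, p = 0.836508, fail to reject H0.


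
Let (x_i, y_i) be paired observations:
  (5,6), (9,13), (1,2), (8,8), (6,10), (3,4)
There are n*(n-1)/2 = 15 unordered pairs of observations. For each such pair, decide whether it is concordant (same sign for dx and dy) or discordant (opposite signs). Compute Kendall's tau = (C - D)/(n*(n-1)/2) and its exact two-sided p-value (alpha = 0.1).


Step 1: Enumerate the 15 unordered pairs (i,j) with i<j and classify each by sign(x_j-x_i) * sign(y_j-y_i).
  (1,2):dx=+4,dy=+7->C; (1,3):dx=-4,dy=-4->C; (1,4):dx=+3,dy=+2->C; (1,5):dx=+1,dy=+4->C
  (1,6):dx=-2,dy=-2->C; (2,3):dx=-8,dy=-11->C; (2,4):dx=-1,dy=-5->C; (2,5):dx=-3,dy=-3->C
  (2,6):dx=-6,dy=-9->C; (3,4):dx=+7,dy=+6->C; (3,5):dx=+5,dy=+8->C; (3,6):dx=+2,dy=+2->C
  (4,5):dx=-2,dy=+2->D; (4,6):dx=-5,dy=-4->C; (5,6):dx=-3,dy=-6->C
Step 2: C = 14, D = 1, total pairs = 15.
Step 3: tau = (C - D)/(n(n-1)/2) = (14 - 1)/15 = 0.866667.
Step 4: Exact two-sided p-value (enumerate n! = 720 permutations of y under H0): p = 0.016667.
Step 5: alpha = 0.1. reject H0.

tau_b = 0.8667 (C=14, D=1), p = 0.016667, reject H0.


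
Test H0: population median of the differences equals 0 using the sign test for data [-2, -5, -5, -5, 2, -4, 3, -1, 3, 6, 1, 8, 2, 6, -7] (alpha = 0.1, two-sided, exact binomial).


Step 1: Discard zero differences. Original n = 15; n_eff = number of nonzero differences = 15.
Nonzero differences (with sign): -2, -5, -5, -5, +2, -4, +3, -1, +3, +6, +1, +8, +2, +6, -7
Step 2: Count signs: positive = 8, negative = 7.
Step 3: Under H0: P(positive) = 0.5, so the number of positives S ~ Bin(15, 0.5).
Step 4: Two-sided exact p-value = sum of Bin(15,0.5) probabilities at or below the observed probability = 1.000000.
Step 5: alpha = 0.1. fail to reject H0.

n_eff = 15, pos = 8, neg = 7, p = 1.000000, fail to reject H0.


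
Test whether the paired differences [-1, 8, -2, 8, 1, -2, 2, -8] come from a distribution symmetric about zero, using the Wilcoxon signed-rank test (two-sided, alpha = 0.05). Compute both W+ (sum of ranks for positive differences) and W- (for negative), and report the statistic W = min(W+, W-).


Step 1: Drop any zero differences (none here) and take |d_i|.
|d| = [1, 8, 2, 8, 1, 2, 2, 8]
Step 2: Midrank |d_i| (ties get averaged ranks).
ranks: |1|->1.5, |8|->7, |2|->4, |8|->7, |1|->1.5, |2|->4, |2|->4, |8|->7
Step 3: Attach original signs; sum ranks with positive sign and with negative sign.
W+ = 7 + 7 + 1.5 + 4 = 19.5
W- = 1.5 + 4 + 4 + 7 = 16.5
(Check: W+ + W- = 36 should equal n(n+1)/2 = 36.)
Step 4: Test statistic W = min(W+, W-) = 16.5.
Step 5: Ties in |d|, so use the tie-corrected normal approximation.
        E[W] = n(n+1)/4 = 8*9/4 = 18.
        Tie groups: |d|=1 (t=2), |d|=2 (t=3), |d|=8 (t=3); sum(t^3 - t) = 54.
        Var[W] = n(n+1)(2n+1)/24 - sum(t^3-t)/48 = 1224/24 - 54/48 = 49.875.
        z = (W - E[W]) / sqrt(Var[W]) = (16.5 - 18) / 7.0622 = -0.2124.
        Two-sided p = 2*Phi(z) = 0.831797.
Step 6: alpha = 0.05. fail to reject H0.

W+ = 19.5, W- = 16.5, W = min = 16.5, p = 0.831797, fail to reject H0.


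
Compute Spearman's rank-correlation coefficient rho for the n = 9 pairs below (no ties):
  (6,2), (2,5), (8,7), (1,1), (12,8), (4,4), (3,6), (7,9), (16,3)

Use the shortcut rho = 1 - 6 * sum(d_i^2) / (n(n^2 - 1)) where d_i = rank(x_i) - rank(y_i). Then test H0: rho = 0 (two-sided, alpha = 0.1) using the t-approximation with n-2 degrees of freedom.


Step 1: Rank x and y separately (midranks; no ties here).
rank(x): 6->5, 2->2, 8->7, 1->1, 12->8, 4->4, 3->3, 7->6, 16->9
rank(y): 2->2, 5->5, 7->7, 1->1, 8->8, 4->4, 6->6, 9->9, 3->3
Step 2: d_i = R_x(i) - R_y(i); compute d_i^2.
  (5-2)^2=9, (2-5)^2=9, (7-7)^2=0, (1-1)^2=0, (8-8)^2=0, (4-4)^2=0, (3-6)^2=9, (6-9)^2=9, (9-3)^2=36
sum(d^2) = 72.
Step 3: rho = 1 - 6*72 / (9*(9^2 - 1)) = 1 - 432/720 = 0.400000.
Step 4: Under H0, t = rho * sqrt((n-2)/(1-rho^2)) = 1.1547 ~ t(7).
Step 5: Two-sided p-value from the t-distribution with 7 df = 0.286105.
Step 6: alpha = 0.1. fail to reject H0.

rho = 0.4000, p = 0.286105, fail to reject H0 at alpha = 0.1.


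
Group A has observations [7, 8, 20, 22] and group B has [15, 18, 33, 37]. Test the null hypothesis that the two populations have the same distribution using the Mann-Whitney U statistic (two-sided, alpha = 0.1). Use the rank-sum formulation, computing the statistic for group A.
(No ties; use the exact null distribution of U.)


Step 1: Combine and sort all 8 observations; assign midranks.
sorted (value, group): (7,X), (8,X), (15,Y), (18,Y), (20,X), (22,X), (33,Y), (37,Y)
ranks: 7->1, 8->2, 15->3, 18->4, 20->5, 22->6, 33->7, 37->8
Step 2: Rank sum for X: R1 = 1 + 2 + 5 + 6 = 14.
Step 3: U_X = R1 - n1(n1+1)/2 = 14 - 4*5/2 = 14 - 10 = 4.
       U_Y = n1*n2 - U_X = 16 - 4 = 12.
Step 4: No ties, so the exact null distribution of U (based on enumerating the C(8,4) = 70 equally likely rank assignments) gives the two-sided p-value.
Step 5: p-value = 0.342857; compare to alpha = 0.1. fail to reject H0.

U_X = 4, p = 0.342857, fail to reject H0 at alpha = 0.1.


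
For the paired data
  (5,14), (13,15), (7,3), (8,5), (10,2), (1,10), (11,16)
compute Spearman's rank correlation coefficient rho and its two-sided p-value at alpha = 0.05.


Step 1: Rank x and y separately (midranks; no ties here).
rank(x): 5->2, 13->7, 7->3, 8->4, 10->5, 1->1, 11->6
rank(y): 14->5, 15->6, 3->2, 5->3, 2->1, 10->4, 16->7
Step 2: d_i = R_x(i) - R_y(i); compute d_i^2.
  (2-5)^2=9, (7-6)^2=1, (3-2)^2=1, (4-3)^2=1, (5-1)^2=16, (1-4)^2=9, (6-7)^2=1
sum(d^2) = 38.
Step 3: rho = 1 - 6*38 / (7*(7^2 - 1)) = 1 - 228/336 = 0.321429.
Step 4: Under H0, t = rho * sqrt((n-2)/(1-rho^2)) = 0.7590 ~ t(5).
Step 5: Two-sided p-value from the t-distribution with 5 df = 0.482072.
Step 6: alpha = 0.05. fail to reject H0.

rho = 0.3214, p = 0.482072, fail to reject H0 at alpha = 0.05.


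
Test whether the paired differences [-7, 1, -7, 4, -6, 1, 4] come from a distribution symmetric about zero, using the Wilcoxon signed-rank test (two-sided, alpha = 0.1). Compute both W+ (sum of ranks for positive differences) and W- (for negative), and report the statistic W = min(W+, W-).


Step 1: Drop any zero differences (none here) and take |d_i|.
|d| = [7, 1, 7, 4, 6, 1, 4]
Step 2: Midrank |d_i| (ties get averaged ranks).
ranks: |7|->6.5, |1|->1.5, |7|->6.5, |4|->3.5, |6|->5, |1|->1.5, |4|->3.5
Step 3: Attach original signs; sum ranks with positive sign and with negative sign.
W+ = 1.5 + 3.5 + 1.5 + 3.5 = 10
W- = 6.5 + 6.5 + 5 = 18
(Check: W+ + W- = 28 should equal n(n+1)/2 = 28.)
Step 4: Test statistic W = min(W+, W-) = 10.
Step 5: Ties in |d|, so use the tie-corrected normal approximation.
        E[W] = n(n+1)/4 = 7*8/4 = 14.
        Tie groups: |d|=1 (t=2), |d|=4 (t=2), |d|=7 (t=2); sum(t^3 - t) = 18.
        Var[W] = n(n+1)(2n+1)/24 - sum(t^3-t)/48 = 840/24 - 18/48 = 34.625.
        z = (W - E[W]) / sqrt(Var[W]) = (10 - 14) / 5.8843 = -0.6798.
        Two-sided p = 2*Phi(z) = 0.496647.
Step 6: alpha = 0.1. fail to reject H0.

W+ = 10, W- = 18, W = min = 10, p = 0.496647, fail to reject H0.


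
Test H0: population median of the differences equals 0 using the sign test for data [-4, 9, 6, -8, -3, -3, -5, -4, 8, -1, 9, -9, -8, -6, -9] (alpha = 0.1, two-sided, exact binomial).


Step 1: Discard zero differences. Original n = 15; n_eff = number of nonzero differences = 15.
Nonzero differences (with sign): -4, +9, +6, -8, -3, -3, -5, -4, +8, -1, +9, -9, -8, -6, -9
Step 2: Count signs: positive = 4, negative = 11.
Step 3: Under H0: P(positive) = 0.5, so the number of positives S ~ Bin(15, 0.5).
Step 4: Two-sided exact p-value = sum of Bin(15,0.5) probabilities at or below the observed probability = 0.118469.
Step 5: alpha = 0.1. fail to reject H0.

n_eff = 15, pos = 4, neg = 11, p = 0.118469, fail to reject H0.


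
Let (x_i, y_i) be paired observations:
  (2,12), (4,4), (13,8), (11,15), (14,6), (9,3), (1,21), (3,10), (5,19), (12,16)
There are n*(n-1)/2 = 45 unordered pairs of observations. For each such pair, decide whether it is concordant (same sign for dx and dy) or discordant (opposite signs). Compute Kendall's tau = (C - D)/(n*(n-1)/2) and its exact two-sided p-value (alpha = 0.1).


Step 1: Enumerate the 45 unordered pairs (i,j) with i<j and classify each by sign(x_j-x_i) * sign(y_j-y_i).
  (1,2):dx=+2,dy=-8->D; (1,3):dx=+11,dy=-4->D; (1,4):dx=+9,dy=+3->C; (1,5):dx=+12,dy=-6->D
  (1,6):dx=+7,dy=-9->D; (1,7):dx=-1,dy=+9->D; (1,8):dx=+1,dy=-2->D; (1,9):dx=+3,dy=+7->C
  (1,10):dx=+10,dy=+4->C; (2,3):dx=+9,dy=+4->C; (2,4):dx=+7,dy=+11->C; (2,5):dx=+10,dy=+2->C
  (2,6):dx=+5,dy=-1->D; (2,7):dx=-3,dy=+17->D; (2,8):dx=-1,dy=+6->D; (2,9):dx=+1,dy=+15->C
  (2,10):dx=+8,dy=+12->C; (3,4):dx=-2,dy=+7->D; (3,5):dx=+1,dy=-2->D; (3,6):dx=-4,dy=-5->C
  (3,7):dx=-12,dy=+13->D; (3,8):dx=-10,dy=+2->D; (3,9):dx=-8,dy=+11->D; (3,10):dx=-1,dy=+8->D
  (4,5):dx=+3,dy=-9->D; (4,6):dx=-2,dy=-12->C; (4,7):dx=-10,dy=+6->D; (4,8):dx=-8,dy=-5->C
  (4,9):dx=-6,dy=+4->D; (4,10):dx=+1,dy=+1->C; (5,6):dx=-5,dy=-3->C; (5,7):dx=-13,dy=+15->D
  (5,8):dx=-11,dy=+4->D; (5,9):dx=-9,dy=+13->D; (5,10):dx=-2,dy=+10->D; (6,7):dx=-8,dy=+18->D
  (6,8):dx=-6,dy=+7->D; (6,9):dx=-4,dy=+16->D; (6,10):dx=+3,dy=+13->C; (7,8):dx=+2,dy=-11->D
  (7,9):dx=+4,dy=-2->D; (7,10):dx=+11,dy=-5->D; (8,9):dx=+2,dy=+9->C; (8,10):dx=+9,dy=+6->C
  (9,10):dx=+7,dy=-3->D
Step 2: C = 16, D = 29, total pairs = 45.
Step 3: tau = (C - D)/(n(n-1)/2) = (16 - 29)/45 = -0.288889.
Step 4: Exact two-sided p-value (enumerate n! = 3628800 permutations of y under H0): p = 0.291248.
Step 5: alpha = 0.1. fail to reject H0.

tau_b = -0.2889 (C=16, D=29), p = 0.291248, fail to reject H0.


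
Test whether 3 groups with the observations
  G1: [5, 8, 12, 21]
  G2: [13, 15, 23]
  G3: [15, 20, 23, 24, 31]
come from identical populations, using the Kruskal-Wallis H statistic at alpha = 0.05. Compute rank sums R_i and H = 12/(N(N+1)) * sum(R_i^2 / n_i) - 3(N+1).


Step 1: Combine all N = 12 observations and assign midranks.
sorted (value, group, rank): (5,G1,1), (8,G1,2), (12,G1,3), (13,G2,4), (15,G2,5.5), (15,G3,5.5), (20,G3,7), (21,G1,8), (23,G2,9.5), (23,G3,9.5), (24,G3,11), (31,G3,12)
Step 2: Sum ranks within each group.
R_1 = 14 (n_1 = 4)
R_2 = 19 (n_2 = 3)
R_3 = 45 (n_3 = 5)
Step 3: H = 12/(N(N+1)) * sum(R_i^2/n_i) - 3(N+1)
     = 12/(12*13) * (14^2/4 + 19^2/3 + 45^2/5) - 3*13
     = 0.076923 * 574.333 - 39
     = 5.179487.
Step 4: Ties present; correction factor C = 1 - 12/(12^3 - 12) = 0.993007. Corrected H = 5.179487 / 0.993007 = 5.215962.
Step 5: Under H0, H ~ chi^2(2); p-value = 0.073683.
Step 6: alpha = 0.05. fail to reject H0.

H = 5.2160, df = 2, p = 0.073683, fail to reject H0.


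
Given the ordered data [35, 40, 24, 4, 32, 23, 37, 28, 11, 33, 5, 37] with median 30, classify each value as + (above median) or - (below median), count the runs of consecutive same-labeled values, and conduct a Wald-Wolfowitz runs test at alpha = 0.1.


Step 1: Compute median = 30; label A = above, B = below.
Labels in order: AABBABABBABA  (n_A = 6, n_B = 6)
Step 2: Count runs R = 9.
Step 3: Under H0 (random ordering), E[R] = 2*n_A*n_B/(n_A+n_B) + 1 = 2*6*6/12 + 1 = 7.0000.
        Var[R] = 2*n_A*n_B*(2*n_A*n_B - n_A - n_B) / ((n_A+n_B)^2 * (n_A+n_B-1)) = 4320/1584 = 2.7273.
        SD[R] = 1.6514.
Step 4: Continuity-corrected z = (R - 0.5 - E[R]) / SD[R] = (9 - 0.5 - 7.0000) / 1.6514 = 0.9083.
Step 5: Two-sided p-value via normal approximation = 2*(1 - Phi(|z|)) = 0.363722.
Step 6: alpha = 0.1. fail to reject H0.

R = 9, z = 0.9083, p = 0.363722, fail to reject H0.


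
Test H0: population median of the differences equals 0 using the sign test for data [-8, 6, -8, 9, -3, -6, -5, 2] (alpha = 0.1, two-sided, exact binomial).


Step 1: Discard zero differences. Original n = 8; n_eff = number of nonzero differences = 8.
Nonzero differences (with sign): -8, +6, -8, +9, -3, -6, -5, +2
Step 2: Count signs: positive = 3, negative = 5.
Step 3: Under H0: P(positive) = 0.5, so the number of positives S ~ Bin(8, 0.5).
Step 4: Two-sided exact p-value = sum of Bin(8,0.5) probabilities at or below the observed probability = 0.726562.
Step 5: alpha = 0.1. fail to reject H0.

n_eff = 8, pos = 3, neg = 5, p = 0.726562, fail to reject H0.


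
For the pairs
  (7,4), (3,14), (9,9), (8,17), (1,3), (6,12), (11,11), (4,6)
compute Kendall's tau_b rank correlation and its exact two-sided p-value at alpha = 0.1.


Step 1: Enumerate the 28 unordered pairs (i,j) with i<j and classify each by sign(x_j-x_i) * sign(y_j-y_i).
  (1,2):dx=-4,dy=+10->D; (1,3):dx=+2,dy=+5->C; (1,4):dx=+1,dy=+13->C; (1,5):dx=-6,dy=-1->C
  (1,6):dx=-1,dy=+8->D; (1,7):dx=+4,dy=+7->C; (1,8):dx=-3,dy=+2->D; (2,3):dx=+6,dy=-5->D
  (2,4):dx=+5,dy=+3->C; (2,5):dx=-2,dy=-11->C; (2,6):dx=+3,dy=-2->D; (2,7):dx=+8,dy=-3->D
  (2,8):dx=+1,dy=-8->D; (3,4):dx=-1,dy=+8->D; (3,5):dx=-8,dy=-6->C; (3,6):dx=-3,dy=+3->D
  (3,7):dx=+2,dy=+2->C; (3,8):dx=-5,dy=-3->C; (4,5):dx=-7,dy=-14->C; (4,6):dx=-2,dy=-5->C
  (4,7):dx=+3,dy=-6->D; (4,8):dx=-4,dy=-11->C; (5,6):dx=+5,dy=+9->C; (5,7):dx=+10,dy=+8->C
  (5,8):dx=+3,dy=+3->C; (6,7):dx=+5,dy=-1->D; (6,8):dx=-2,dy=-6->C; (7,8):dx=-7,dy=-5->C
Step 2: C = 17, D = 11, total pairs = 28.
Step 3: tau = (C - D)/(n(n-1)/2) = (17 - 11)/28 = 0.214286.
Step 4: Exact two-sided p-value (enumerate n! = 40320 permutations of y under H0): p = 0.548413.
Step 5: alpha = 0.1. fail to reject H0.

tau_b = 0.2143 (C=17, D=11), p = 0.548413, fail to reject H0.


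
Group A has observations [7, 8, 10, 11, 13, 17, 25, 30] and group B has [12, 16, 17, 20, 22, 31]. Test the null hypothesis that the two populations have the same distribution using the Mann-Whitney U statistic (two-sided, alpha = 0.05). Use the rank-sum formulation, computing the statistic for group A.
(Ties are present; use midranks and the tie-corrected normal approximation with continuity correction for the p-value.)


Step 1: Combine and sort all 14 observations; assign midranks.
sorted (value, group): (7,X), (8,X), (10,X), (11,X), (12,Y), (13,X), (16,Y), (17,X), (17,Y), (20,Y), (22,Y), (25,X), (30,X), (31,Y)
ranks: 7->1, 8->2, 10->3, 11->4, 12->5, 13->6, 16->7, 17->8.5, 17->8.5, 20->10, 22->11, 25->12, 30->13, 31->14
Step 2: Rank sum for X: R1 = 1 + 2 + 3 + 4 + 6 + 8.5 + 12 + 13 = 49.5.
Step 3: U_X = R1 - n1(n1+1)/2 = 49.5 - 8*9/2 = 49.5 - 36 = 13.5.
       U_Y = n1*n2 - U_X = 48 - 13.5 = 34.5.
Step 4: Ties are present, so use the tie-corrected normal approximation (with continuity correction) for the p-value.
Step 5: p-value = 0.196213; compare to alpha = 0.05. fail to reject H0.

U_X = 13.5, p = 0.196213, fail to reject H0 at alpha = 0.05.


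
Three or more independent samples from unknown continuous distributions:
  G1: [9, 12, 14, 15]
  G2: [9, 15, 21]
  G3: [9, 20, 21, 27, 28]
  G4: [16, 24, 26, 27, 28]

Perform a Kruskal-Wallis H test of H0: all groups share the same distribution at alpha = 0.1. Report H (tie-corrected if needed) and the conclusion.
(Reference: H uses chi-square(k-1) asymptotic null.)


Step 1: Combine all N = 17 observations and assign midranks.
sorted (value, group, rank): (9,G1,2), (9,G2,2), (9,G3,2), (12,G1,4), (14,G1,5), (15,G1,6.5), (15,G2,6.5), (16,G4,8), (20,G3,9), (21,G2,10.5), (21,G3,10.5), (24,G4,12), (26,G4,13), (27,G3,14.5), (27,G4,14.5), (28,G3,16.5), (28,G4,16.5)
Step 2: Sum ranks within each group.
R_1 = 17.5 (n_1 = 4)
R_2 = 19 (n_2 = 3)
R_3 = 52.5 (n_3 = 5)
R_4 = 64 (n_4 = 5)
Step 3: H = 12/(N(N+1)) * sum(R_i^2/n_i) - 3(N+1)
     = 12/(17*18) * (17.5^2/4 + 19^2/3 + 52.5^2/5 + 64^2/5) - 3*18
     = 0.039216 * 1567.35 - 54
     = 7.464542.
Step 4: Ties present; correction factor C = 1 - 48/(17^3 - 17) = 0.990196. Corrected H = 7.464542 / 0.990196 = 7.538449.
Step 5: Under H0, H ~ chi^2(3); p-value = 0.056579.
Step 6: alpha = 0.1. reject H0.

H = 7.5384, df = 3, p = 0.056579, reject H0.


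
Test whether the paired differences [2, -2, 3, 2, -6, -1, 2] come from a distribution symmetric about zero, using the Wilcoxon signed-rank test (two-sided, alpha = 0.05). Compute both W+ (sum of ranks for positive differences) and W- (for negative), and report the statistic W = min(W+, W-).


Step 1: Drop any zero differences (none here) and take |d_i|.
|d| = [2, 2, 3, 2, 6, 1, 2]
Step 2: Midrank |d_i| (ties get averaged ranks).
ranks: |2|->3.5, |2|->3.5, |3|->6, |2|->3.5, |6|->7, |1|->1, |2|->3.5
Step 3: Attach original signs; sum ranks with positive sign and with negative sign.
W+ = 3.5 + 6 + 3.5 + 3.5 = 16.5
W- = 3.5 + 7 + 1 = 11.5
(Check: W+ + W- = 28 should equal n(n+1)/2 = 28.)
Step 4: Test statistic W = min(W+, W-) = 11.5.
Step 5: Ties in |d|, so use the tie-corrected normal approximation.
        E[W] = n(n+1)/4 = 7*8/4 = 14.
        Tie groups: |d|=2 (t=4); sum(t^3 - t) = 60.
        Var[W] = n(n+1)(2n+1)/24 - sum(t^3-t)/48 = 840/24 - 60/48 = 33.75.
        z = (W - E[W]) / sqrt(Var[W]) = (11.5 - 14) / 5.8095 = -0.4303.
        Two-sided p = 2*Phi(z) = 0.666955.
Step 6: alpha = 0.05. fail to reject H0.

W+ = 16.5, W- = 11.5, W = min = 11.5, p = 0.666955, fail to reject H0.


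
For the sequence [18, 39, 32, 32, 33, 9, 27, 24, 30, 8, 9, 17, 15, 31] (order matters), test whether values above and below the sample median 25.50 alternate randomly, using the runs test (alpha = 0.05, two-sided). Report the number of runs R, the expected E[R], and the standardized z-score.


Step 1: Compute median = 25.50; label A = above, B = below.
Labels in order: BAAAABABABBBBA  (n_A = 7, n_B = 7)
Step 2: Count runs R = 8.
Step 3: Under H0 (random ordering), E[R] = 2*n_A*n_B/(n_A+n_B) + 1 = 2*7*7/14 + 1 = 8.0000.
        Var[R] = 2*n_A*n_B*(2*n_A*n_B - n_A - n_B) / ((n_A+n_B)^2 * (n_A+n_B-1)) = 8232/2548 = 3.2308.
        SD[R] = 1.7974.
Step 4: R = E[R], so z = 0 with no continuity correction.
Step 5: Two-sided p-value via normal approximation = 2*(1 - Phi(|z|)) = 1.000000.
Step 6: alpha = 0.05. fail to reject H0.

R = 8, z = 0.0000, p = 1.000000, fail to reject H0.


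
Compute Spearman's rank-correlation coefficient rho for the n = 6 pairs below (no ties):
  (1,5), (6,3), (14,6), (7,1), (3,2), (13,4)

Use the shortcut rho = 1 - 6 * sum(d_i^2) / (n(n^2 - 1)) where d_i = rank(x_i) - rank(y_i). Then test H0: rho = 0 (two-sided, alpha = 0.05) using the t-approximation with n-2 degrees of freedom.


Step 1: Rank x and y separately (midranks; no ties here).
rank(x): 1->1, 6->3, 14->6, 7->4, 3->2, 13->5
rank(y): 5->5, 3->3, 6->6, 1->1, 2->2, 4->4
Step 2: d_i = R_x(i) - R_y(i); compute d_i^2.
  (1-5)^2=16, (3-3)^2=0, (6-6)^2=0, (4-1)^2=9, (2-2)^2=0, (5-4)^2=1
sum(d^2) = 26.
Step 3: rho = 1 - 6*26 / (6*(6^2 - 1)) = 1 - 156/210 = 0.257143.
Step 4: Under H0, t = rho * sqrt((n-2)/(1-rho^2)) = 0.5322 ~ t(4).
Step 5: Two-sided p-value from the t-distribution with 4 df = 0.622787.
Step 6: alpha = 0.05. fail to reject H0.

rho = 0.2571, p = 0.622787, fail to reject H0 at alpha = 0.05.


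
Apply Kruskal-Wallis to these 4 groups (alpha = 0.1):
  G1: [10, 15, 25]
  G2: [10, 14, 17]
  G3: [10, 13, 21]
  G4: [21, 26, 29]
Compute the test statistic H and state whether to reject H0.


Step 1: Combine all N = 12 observations and assign midranks.
sorted (value, group, rank): (10,G1,2), (10,G2,2), (10,G3,2), (13,G3,4), (14,G2,5), (15,G1,6), (17,G2,7), (21,G3,8.5), (21,G4,8.5), (25,G1,10), (26,G4,11), (29,G4,12)
Step 2: Sum ranks within each group.
R_1 = 18 (n_1 = 3)
R_2 = 14 (n_2 = 3)
R_3 = 14.5 (n_3 = 3)
R_4 = 31.5 (n_4 = 3)
Step 3: H = 12/(N(N+1)) * sum(R_i^2/n_i) - 3(N+1)
     = 12/(12*13) * (18^2/3 + 14^2/3 + 14.5^2/3 + 31.5^2/3) - 3*13
     = 0.076923 * 574.167 - 39
     = 5.166667.
Step 4: Ties present; correction factor C = 1 - 30/(12^3 - 12) = 0.982517. Corrected H = 5.166667 / 0.982517 = 5.258600.
Step 5: Under H0, H ~ chi^2(3); p-value = 0.153811.
Step 6: alpha = 0.1. fail to reject H0.

H = 5.2586, df = 3, p = 0.153811, fail to reject H0.


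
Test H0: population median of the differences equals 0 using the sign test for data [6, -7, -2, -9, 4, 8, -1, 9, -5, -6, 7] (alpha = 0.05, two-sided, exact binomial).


Step 1: Discard zero differences. Original n = 11; n_eff = number of nonzero differences = 11.
Nonzero differences (with sign): +6, -7, -2, -9, +4, +8, -1, +9, -5, -6, +7
Step 2: Count signs: positive = 5, negative = 6.
Step 3: Under H0: P(positive) = 0.5, so the number of positives S ~ Bin(11, 0.5).
Step 4: Two-sided exact p-value = sum of Bin(11,0.5) probabilities at or below the observed probability = 1.000000.
Step 5: alpha = 0.05. fail to reject H0.

n_eff = 11, pos = 5, neg = 6, p = 1.000000, fail to reject H0.


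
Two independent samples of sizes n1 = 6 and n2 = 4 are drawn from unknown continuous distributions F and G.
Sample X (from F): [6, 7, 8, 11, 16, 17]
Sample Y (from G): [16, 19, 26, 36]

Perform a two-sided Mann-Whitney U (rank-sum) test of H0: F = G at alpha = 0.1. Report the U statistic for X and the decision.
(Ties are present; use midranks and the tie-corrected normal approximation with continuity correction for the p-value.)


Step 1: Combine and sort all 10 observations; assign midranks.
sorted (value, group): (6,X), (7,X), (8,X), (11,X), (16,X), (16,Y), (17,X), (19,Y), (26,Y), (36,Y)
ranks: 6->1, 7->2, 8->3, 11->4, 16->5.5, 16->5.5, 17->7, 19->8, 26->9, 36->10
Step 2: Rank sum for X: R1 = 1 + 2 + 3 + 4 + 5.5 + 7 = 22.5.
Step 3: U_X = R1 - n1(n1+1)/2 = 22.5 - 6*7/2 = 22.5 - 21 = 1.5.
       U_Y = n1*n2 - U_X = 24 - 1.5 = 22.5.
Step 4: Ties are present, so use the tie-corrected normal approximation (with continuity correction) for the p-value.
Step 5: p-value = 0.032476; compare to alpha = 0.1. reject H0.

U_X = 1.5, p = 0.032476, reject H0 at alpha = 0.1.


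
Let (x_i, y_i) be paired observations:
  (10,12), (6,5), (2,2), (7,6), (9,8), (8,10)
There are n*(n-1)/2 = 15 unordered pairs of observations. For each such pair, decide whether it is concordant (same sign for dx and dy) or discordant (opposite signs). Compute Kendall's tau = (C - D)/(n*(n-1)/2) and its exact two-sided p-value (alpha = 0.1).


Step 1: Enumerate the 15 unordered pairs (i,j) with i<j and classify each by sign(x_j-x_i) * sign(y_j-y_i).
  (1,2):dx=-4,dy=-7->C; (1,3):dx=-8,dy=-10->C; (1,4):dx=-3,dy=-6->C; (1,5):dx=-1,dy=-4->C
  (1,6):dx=-2,dy=-2->C; (2,3):dx=-4,dy=-3->C; (2,4):dx=+1,dy=+1->C; (2,5):dx=+3,dy=+3->C
  (2,6):dx=+2,dy=+5->C; (3,4):dx=+5,dy=+4->C; (3,5):dx=+7,dy=+6->C; (3,6):dx=+6,dy=+8->C
  (4,5):dx=+2,dy=+2->C; (4,6):dx=+1,dy=+4->C; (5,6):dx=-1,dy=+2->D
Step 2: C = 14, D = 1, total pairs = 15.
Step 3: tau = (C - D)/(n(n-1)/2) = (14 - 1)/15 = 0.866667.
Step 4: Exact two-sided p-value (enumerate n! = 720 permutations of y under H0): p = 0.016667.
Step 5: alpha = 0.1. reject H0.

tau_b = 0.8667 (C=14, D=1), p = 0.016667, reject H0.


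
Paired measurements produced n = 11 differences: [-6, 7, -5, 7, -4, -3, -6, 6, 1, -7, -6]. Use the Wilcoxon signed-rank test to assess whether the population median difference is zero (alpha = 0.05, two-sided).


Step 1: Drop any zero differences (none here) and take |d_i|.
|d| = [6, 7, 5, 7, 4, 3, 6, 6, 1, 7, 6]
Step 2: Midrank |d_i| (ties get averaged ranks).
ranks: |6|->6.5, |7|->10, |5|->4, |7|->10, |4|->3, |3|->2, |6|->6.5, |6|->6.5, |1|->1, |7|->10, |6|->6.5
Step 3: Attach original signs; sum ranks with positive sign and with negative sign.
W+ = 10 + 10 + 6.5 + 1 = 27.5
W- = 6.5 + 4 + 3 + 2 + 6.5 + 10 + 6.5 = 38.5
(Check: W+ + W- = 66 should equal n(n+1)/2 = 66.)
Step 4: Test statistic W = min(W+, W-) = 27.5.
Step 5: Ties in |d|, so use the tie-corrected normal approximation.
        E[W] = n(n+1)/4 = 11*12/4 = 33.
        Tie groups: |d|=6 (t=4), |d|=7 (t=3); sum(t^3 - t) = 84.
        Var[W] = n(n+1)(2n+1)/24 - sum(t^3-t)/48 = 3036/24 - 84/48 = 124.75.
        z = (W - E[W]) / sqrt(Var[W]) = (27.5 - 33) / 11.1692 = -0.4924.
        Two-sided p = 2*Phi(z) = 0.622417.
Step 6: alpha = 0.05. fail to reject H0.

W+ = 27.5, W- = 38.5, W = min = 27.5, p = 0.622417, fail to reject H0.


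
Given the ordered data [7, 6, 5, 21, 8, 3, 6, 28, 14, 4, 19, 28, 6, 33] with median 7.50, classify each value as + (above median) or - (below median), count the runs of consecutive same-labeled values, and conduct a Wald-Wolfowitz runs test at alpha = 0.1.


Step 1: Compute median = 7.50; label A = above, B = below.
Labels in order: BBBAABBAABAABA  (n_A = 7, n_B = 7)
Step 2: Count runs R = 8.
Step 3: Under H0 (random ordering), E[R] = 2*n_A*n_B/(n_A+n_B) + 1 = 2*7*7/14 + 1 = 8.0000.
        Var[R] = 2*n_A*n_B*(2*n_A*n_B - n_A - n_B) / ((n_A+n_B)^2 * (n_A+n_B-1)) = 8232/2548 = 3.2308.
        SD[R] = 1.7974.
Step 4: R = E[R], so z = 0 with no continuity correction.
Step 5: Two-sided p-value via normal approximation = 2*(1 - Phi(|z|)) = 1.000000.
Step 6: alpha = 0.1. fail to reject H0.

R = 8, z = 0.0000, p = 1.000000, fail to reject H0.


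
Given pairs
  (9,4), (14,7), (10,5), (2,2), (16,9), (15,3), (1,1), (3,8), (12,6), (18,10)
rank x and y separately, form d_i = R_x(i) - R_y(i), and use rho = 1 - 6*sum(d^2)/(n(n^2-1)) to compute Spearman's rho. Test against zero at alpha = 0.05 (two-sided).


Step 1: Rank x and y separately (midranks; no ties here).
rank(x): 9->4, 14->7, 10->5, 2->2, 16->9, 15->8, 1->1, 3->3, 12->6, 18->10
rank(y): 4->4, 7->7, 5->5, 2->2, 9->9, 3->3, 1->1, 8->8, 6->6, 10->10
Step 2: d_i = R_x(i) - R_y(i); compute d_i^2.
  (4-4)^2=0, (7-7)^2=0, (5-5)^2=0, (2-2)^2=0, (9-9)^2=0, (8-3)^2=25, (1-1)^2=0, (3-8)^2=25, (6-6)^2=0, (10-10)^2=0
sum(d^2) = 50.
Step 3: rho = 1 - 6*50 / (10*(10^2 - 1)) = 1 - 300/990 = 0.696970.
Step 4: Under H0, t = rho * sqrt((n-2)/(1-rho^2)) = 2.7490 ~ t(8).
Step 5: Two-sided p-value from the t-distribution with 8 df = 0.025097.
Step 6: alpha = 0.05. reject H0.

rho = 0.6970, p = 0.025097, reject H0 at alpha = 0.05.


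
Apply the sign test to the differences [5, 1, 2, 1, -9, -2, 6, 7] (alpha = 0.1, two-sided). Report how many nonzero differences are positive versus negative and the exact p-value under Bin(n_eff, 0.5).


Step 1: Discard zero differences. Original n = 8; n_eff = number of nonzero differences = 8.
Nonzero differences (with sign): +5, +1, +2, +1, -9, -2, +6, +7
Step 2: Count signs: positive = 6, negative = 2.
Step 3: Under H0: P(positive) = 0.5, so the number of positives S ~ Bin(8, 0.5).
Step 4: Two-sided exact p-value = sum of Bin(8,0.5) probabilities at or below the observed probability = 0.289062.
Step 5: alpha = 0.1. fail to reject H0.

n_eff = 8, pos = 6, neg = 2, p = 0.289062, fail to reject H0.


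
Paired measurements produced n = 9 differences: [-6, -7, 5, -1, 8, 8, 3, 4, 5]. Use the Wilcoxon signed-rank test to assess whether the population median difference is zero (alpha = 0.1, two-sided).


Step 1: Drop any zero differences (none here) and take |d_i|.
|d| = [6, 7, 5, 1, 8, 8, 3, 4, 5]
Step 2: Midrank |d_i| (ties get averaged ranks).
ranks: |6|->6, |7|->7, |5|->4.5, |1|->1, |8|->8.5, |8|->8.5, |3|->2, |4|->3, |5|->4.5
Step 3: Attach original signs; sum ranks with positive sign and with negative sign.
W+ = 4.5 + 8.5 + 8.5 + 2 + 3 + 4.5 = 31
W- = 6 + 7 + 1 = 14
(Check: W+ + W- = 45 should equal n(n+1)/2 = 45.)
Step 4: Test statistic W = min(W+, W-) = 14.
Step 5: Ties in |d|, so use the tie-corrected normal approximation.
        E[W] = n(n+1)/4 = 9*10/4 = 22.5.
        Tie groups: |d|=5 (t=2), |d|=8 (t=2); sum(t^3 - t) = 12.
        Var[W] = n(n+1)(2n+1)/24 - sum(t^3-t)/48 = 1710/24 - 12/48 = 71.
        z = (W - E[W]) / sqrt(Var[W]) = (14 - 22.5) / 8.4261 = -1.0088.
        Two-sided p = 2*Phi(z) = 0.313088.
Step 6: alpha = 0.1. fail to reject H0.

W+ = 31, W- = 14, W = min = 14, p = 0.313088, fail to reject H0.


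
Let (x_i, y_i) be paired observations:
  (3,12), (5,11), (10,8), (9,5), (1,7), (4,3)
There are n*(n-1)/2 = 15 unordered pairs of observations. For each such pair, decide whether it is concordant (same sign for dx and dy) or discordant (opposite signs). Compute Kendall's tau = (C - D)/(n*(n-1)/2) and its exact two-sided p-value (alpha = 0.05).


Step 1: Enumerate the 15 unordered pairs (i,j) with i<j and classify each by sign(x_j-x_i) * sign(y_j-y_i).
  (1,2):dx=+2,dy=-1->D; (1,3):dx=+7,dy=-4->D; (1,4):dx=+6,dy=-7->D; (1,5):dx=-2,dy=-5->C
  (1,6):dx=+1,dy=-9->D; (2,3):dx=+5,dy=-3->D; (2,4):dx=+4,dy=-6->D; (2,5):dx=-4,dy=-4->C
  (2,6):dx=-1,dy=-8->C; (3,4):dx=-1,dy=-3->C; (3,5):dx=-9,dy=-1->C; (3,6):dx=-6,dy=-5->C
  (4,5):dx=-8,dy=+2->D; (4,6):dx=-5,dy=-2->C; (5,6):dx=+3,dy=-4->D
Step 2: C = 7, D = 8, total pairs = 15.
Step 3: tau = (C - D)/(n(n-1)/2) = (7 - 8)/15 = -0.066667.
Step 4: Exact two-sided p-value (enumerate n! = 720 permutations of y under H0): p = 1.000000.
Step 5: alpha = 0.05. fail to reject H0.

tau_b = -0.0667 (C=7, D=8), p = 1.000000, fail to reject H0.


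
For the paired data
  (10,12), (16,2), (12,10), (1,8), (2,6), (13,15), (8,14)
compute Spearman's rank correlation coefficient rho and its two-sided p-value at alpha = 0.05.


Step 1: Rank x and y separately (midranks; no ties here).
rank(x): 10->4, 16->7, 12->5, 1->1, 2->2, 13->6, 8->3
rank(y): 12->5, 2->1, 10->4, 8->3, 6->2, 15->7, 14->6
Step 2: d_i = R_x(i) - R_y(i); compute d_i^2.
  (4-5)^2=1, (7-1)^2=36, (5-4)^2=1, (1-3)^2=4, (2-2)^2=0, (6-7)^2=1, (3-6)^2=9
sum(d^2) = 52.
Step 3: rho = 1 - 6*52 / (7*(7^2 - 1)) = 1 - 312/336 = 0.071429.
Step 4: Under H0, t = rho * sqrt((n-2)/(1-rho^2)) = 0.1601 ~ t(5).
Step 5: Two-sided p-value from the t-distribution with 5 df = 0.879048.
Step 6: alpha = 0.05. fail to reject H0.

rho = 0.0714, p = 0.879048, fail to reject H0 at alpha = 0.05.


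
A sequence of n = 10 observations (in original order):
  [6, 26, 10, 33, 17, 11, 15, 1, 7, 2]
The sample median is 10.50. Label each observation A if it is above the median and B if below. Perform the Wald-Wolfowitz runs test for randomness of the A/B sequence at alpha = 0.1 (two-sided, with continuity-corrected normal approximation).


Step 1: Compute median = 10.50; label A = above, B = below.
Labels in order: BABAAAABBB  (n_A = 5, n_B = 5)
Step 2: Count runs R = 5.
Step 3: Under H0 (random ordering), E[R] = 2*n_A*n_B/(n_A+n_B) + 1 = 2*5*5/10 + 1 = 6.0000.
        Var[R] = 2*n_A*n_B*(2*n_A*n_B - n_A - n_B) / ((n_A+n_B)^2 * (n_A+n_B-1)) = 2000/900 = 2.2222.
        SD[R] = 1.4907.
Step 4: Continuity-corrected z = (R + 0.5 - E[R]) / SD[R] = (5 + 0.5 - 6.0000) / 1.4907 = -0.3354.
Step 5: Two-sided p-value via normal approximation = 2*(1 - Phi(|z|)) = 0.737316.
Step 6: alpha = 0.1. fail to reject H0.

R = 5, z = -0.3354, p = 0.737316, fail to reject H0.


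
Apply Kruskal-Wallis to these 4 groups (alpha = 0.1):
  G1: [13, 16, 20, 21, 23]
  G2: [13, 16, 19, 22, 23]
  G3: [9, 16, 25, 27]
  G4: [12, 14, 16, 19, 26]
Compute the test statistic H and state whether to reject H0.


Step 1: Combine all N = 19 observations and assign midranks.
sorted (value, group, rank): (9,G3,1), (12,G4,2), (13,G1,3.5), (13,G2,3.5), (14,G4,5), (16,G1,7.5), (16,G2,7.5), (16,G3,7.5), (16,G4,7.5), (19,G2,10.5), (19,G4,10.5), (20,G1,12), (21,G1,13), (22,G2,14), (23,G1,15.5), (23,G2,15.5), (25,G3,17), (26,G4,18), (27,G3,19)
Step 2: Sum ranks within each group.
R_1 = 51.5 (n_1 = 5)
R_2 = 51 (n_2 = 5)
R_3 = 44.5 (n_3 = 4)
R_4 = 43 (n_4 = 5)
Step 3: H = 12/(N(N+1)) * sum(R_i^2/n_i) - 3(N+1)
     = 12/(19*20) * (51.5^2/5 + 51^2/5 + 44.5^2/4 + 43^2/5) - 3*20
     = 0.031579 * 1915.51 - 60
     = 0.489868.
Step 4: Ties present; correction factor C = 1 - 78/(19^3 - 19) = 0.988596. Corrected H = 0.489868 / 0.988596 = 0.495519.
Step 5: Under H0, H ~ chi^2(3); p-value = 0.919875.
Step 6: alpha = 0.1. fail to reject H0.

H = 0.4955, df = 3, p = 0.919875, fail to reject H0.


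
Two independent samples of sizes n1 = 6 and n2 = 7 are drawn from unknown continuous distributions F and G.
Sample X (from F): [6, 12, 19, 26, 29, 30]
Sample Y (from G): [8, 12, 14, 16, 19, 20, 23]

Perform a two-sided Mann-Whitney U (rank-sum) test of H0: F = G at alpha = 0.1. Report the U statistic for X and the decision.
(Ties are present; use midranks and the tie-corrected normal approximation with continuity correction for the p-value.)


Step 1: Combine and sort all 13 observations; assign midranks.
sorted (value, group): (6,X), (8,Y), (12,X), (12,Y), (14,Y), (16,Y), (19,X), (19,Y), (20,Y), (23,Y), (26,X), (29,X), (30,X)
ranks: 6->1, 8->2, 12->3.5, 12->3.5, 14->5, 16->6, 19->7.5, 19->7.5, 20->9, 23->10, 26->11, 29->12, 30->13
Step 2: Rank sum for X: R1 = 1 + 3.5 + 7.5 + 11 + 12 + 13 = 48.
Step 3: U_X = R1 - n1(n1+1)/2 = 48 - 6*7/2 = 48 - 21 = 27.
       U_Y = n1*n2 - U_X = 42 - 27 = 15.
Step 4: Ties are present, so use the tie-corrected normal approximation (with continuity correction) for the p-value.
Step 5: p-value = 0.430766; compare to alpha = 0.1. fail to reject H0.

U_X = 27, p = 0.430766, fail to reject H0 at alpha = 0.1.
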